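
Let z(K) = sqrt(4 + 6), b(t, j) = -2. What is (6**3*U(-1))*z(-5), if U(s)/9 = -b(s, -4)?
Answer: 3888*sqrt(10) ≈ 12295.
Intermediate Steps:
z(K) = sqrt(10)
U(s) = 18 (U(s) = 9*(-1*(-2)) = 9*2 = 18)
(6**3*U(-1))*z(-5) = (6**3*18)*sqrt(10) = (216*18)*sqrt(10) = 3888*sqrt(10)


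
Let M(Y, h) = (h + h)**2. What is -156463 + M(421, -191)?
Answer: -10539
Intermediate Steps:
M(Y, h) = 4*h**2 (M(Y, h) = (2*h)**2 = 4*h**2)
-156463 + M(421, -191) = -156463 + 4*(-191)**2 = -156463 + 4*36481 = -156463 + 145924 = -10539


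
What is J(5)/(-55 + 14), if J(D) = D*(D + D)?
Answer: -50/41 ≈ -1.2195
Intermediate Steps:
J(D) = 2*D² (J(D) = D*(2*D) = 2*D²)
J(5)/(-55 + 14) = (2*5²)/(-55 + 14) = (2*25)/(-41) = 50*(-1/41) = -50/41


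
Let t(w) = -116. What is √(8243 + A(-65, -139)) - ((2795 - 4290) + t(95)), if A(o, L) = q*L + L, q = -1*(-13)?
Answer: 1611 + √6297 ≈ 1690.4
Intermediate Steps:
q = 13
A(o, L) = 14*L (A(o, L) = 13*L + L = 14*L)
√(8243 + A(-65, -139)) - ((2795 - 4290) + t(95)) = √(8243 + 14*(-139)) - ((2795 - 4290) - 116) = √(8243 - 1946) - (-1495 - 116) = √6297 - 1*(-1611) = √6297 + 1611 = 1611 + √6297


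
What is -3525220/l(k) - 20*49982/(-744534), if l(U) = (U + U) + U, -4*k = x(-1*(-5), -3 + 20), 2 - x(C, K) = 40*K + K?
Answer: -349883344684/51745113 ≈ -6761.7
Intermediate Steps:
x(C, K) = 2 - 41*K (x(C, K) = 2 - (40*K + K) = 2 - 41*K)
k = 695/4 (k = -(2 - 41*(-3 + 20))/4 = -(2 - 41*17)/4 = -(2 - 697)/4 = -¼*(-695) = 695/4 ≈ 173.75)
l(U) = 3*U (l(U) = 2*U + U = 3*U)
-3525220/l(k) - 20*49982/(-744534) = -3525220/(3*(695/4)) - 20*49982/(-744534) = -3525220/2085/4 - 999640*(-1/744534) = -3525220*4/2085 + 499820/372267 = -2820176/417 + 499820/372267 = -349883344684/51745113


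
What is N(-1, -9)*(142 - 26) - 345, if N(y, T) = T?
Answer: -1389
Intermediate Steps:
N(-1, -9)*(142 - 26) - 345 = -9*(142 - 26) - 345 = -9*116 - 345 = -1044 - 345 = -1389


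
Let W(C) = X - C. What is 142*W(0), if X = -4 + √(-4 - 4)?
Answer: -568 + 284*I*√2 ≈ -568.0 + 401.64*I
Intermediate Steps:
X = -4 + 2*I*√2 (X = -4 + √(-8) = -4 + 2*I*√2 ≈ -4.0 + 2.8284*I)
W(C) = -4 - C + 2*I*√2 (W(C) = (-4 + 2*I*√2) - C = -4 - C + 2*I*√2)
142*W(0) = 142*(-4 - 1*0 + 2*I*√2) = 142*(-4 + 0 + 2*I*√2) = 142*(-4 + 2*I*√2) = -568 + 284*I*√2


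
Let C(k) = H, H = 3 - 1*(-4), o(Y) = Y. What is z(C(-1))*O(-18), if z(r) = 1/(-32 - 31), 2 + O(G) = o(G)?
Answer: 20/63 ≈ 0.31746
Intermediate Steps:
O(G) = -2 + G
H = 7 (H = 3 + 4 = 7)
C(k) = 7
z(r) = -1/63 (z(r) = 1/(-63) = -1/63)
z(C(-1))*O(-18) = -(-2 - 18)/63 = -1/63*(-20) = 20/63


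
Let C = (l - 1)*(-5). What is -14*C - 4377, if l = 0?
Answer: -4447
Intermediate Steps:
C = 5 (C = (0 - 1)*(-5) = -1*(-5) = 5)
-14*C - 4377 = -14*5 - 4377 = -70 - 4377 = -4447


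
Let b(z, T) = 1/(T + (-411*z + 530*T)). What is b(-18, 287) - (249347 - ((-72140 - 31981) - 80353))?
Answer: -69322426694/159795 ≈ -4.3382e+5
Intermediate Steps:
b(z, T) = 1/(-411*z + 531*T)
b(-18, 287) - (249347 - ((-72140 - 31981) - 80353)) = 1/(3*(-137*(-18) + 177*287)) - (249347 - ((-72140 - 31981) - 80353)) = 1/(3*(2466 + 50799)) - (249347 - (-104121 - 80353)) = (⅓)/53265 - (249347 - 1*(-184474)) = (⅓)*(1/53265) - (249347 + 184474) = 1/159795 - 1*433821 = 1/159795 - 433821 = -69322426694/159795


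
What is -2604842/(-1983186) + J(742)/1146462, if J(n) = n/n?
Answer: 29277983845/22290660666 ≈ 1.3135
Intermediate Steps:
J(n) = 1
-2604842/(-1983186) + J(742)/1146462 = -2604842/(-1983186) + 1/1146462 = -2604842*(-1/1983186) + 1*(1/1146462) = 76613/58329 + 1/1146462 = 29277983845/22290660666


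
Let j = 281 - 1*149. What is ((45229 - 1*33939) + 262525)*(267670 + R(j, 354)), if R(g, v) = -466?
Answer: 73164463260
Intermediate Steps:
j = 132 (j = 281 - 149 = 132)
((45229 - 1*33939) + 262525)*(267670 + R(j, 354)) = ((45229 - 1*33939) + 262525)*(267670 - 466) = ((45229 - 33939) + 262525)*267204 = (11290 + 262525)*267204 = 273815*267204 = 73164463260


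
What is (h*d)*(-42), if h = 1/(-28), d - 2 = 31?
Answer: 99/2 ≈ 49.500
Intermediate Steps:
d = 33 (d = 2 + 31 = 33)
h = -1/28 ≈ -0.035714
(h*d)*(-42) = -1/28*33*(-42) = -33/28*(-42) = 99/2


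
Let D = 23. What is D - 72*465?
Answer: -33457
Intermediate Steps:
D - 72*465 = 23 - 72*465 = 23 - 33480 = -33457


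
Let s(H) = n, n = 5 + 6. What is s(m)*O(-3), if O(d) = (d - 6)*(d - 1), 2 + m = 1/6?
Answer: 396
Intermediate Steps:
n = 11
m = -11/6 (m = -2 + 1/6 = -2 + ⅙ = -11/6 ≈ -1.8333)
s(H) = 11
O(d) = (-1 + d)*(-6 + d) (O(d) = (-6 + d)*(-1 + d) = (-1 + d)*(-6 + d))
s(m)*O(-3) = 11*(6 + (-3)² - 7*(-3)) = 11*(6 + 9 + 21) = 11*36 = 396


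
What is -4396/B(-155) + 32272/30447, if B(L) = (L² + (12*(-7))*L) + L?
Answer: 4439786/4719285 ≈ 0.94077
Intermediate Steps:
B(L) = L² - 83*L (B(L) = (L² - 84*L) + L = L² - 83*L)
-4396/B(-155) + 32272/30447 = -4396*(-1/(155*(-83 - 155))) + 32272/30447 = -4396/((-155*(-238))) + 32272*(1/30447) = -4396/36890 + 32272/30447 = -4396*1/36890 + 32272/30447 = -314/2635 + 32272/30447 = 4439786/4719285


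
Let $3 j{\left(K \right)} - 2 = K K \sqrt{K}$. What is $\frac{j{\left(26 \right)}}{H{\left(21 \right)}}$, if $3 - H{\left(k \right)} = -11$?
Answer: $\frac{1}{21} + \frac{338 \sqrt{26}}{21} \approx 82.118$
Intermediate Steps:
$j{\left(K \right)} = \frac{2}{3} + \frac{K^{\frac{5}{2}}}{3}$ ($j{\left(K \right)} = \frac{2}{3} + \frac{K K \sqrt{K}}{3} = \frac{2}{3} + \frac{K^{2} \sqrt{K}}{3} = \frac{2}{3} + \frac{K^{\frac{5}{2}}}{3}$)
$H{\left(k \right)} = 14$ ($H{\left(k \right)} = 3 - -11 = 3 + 11 = 14$)
$\frac{j{\left(26 \right)}}{H{\left(21 \right)}} = \frac{\frac{2}{3} + \frac{26^{\frac{5}{2}}}{3}}{14} = \left(\frac{2}{3} + \frac{676 \sqrt{26}}{3}\right) \frac{1}{14} = \frac{1}{21} + \frac{338 \sqrt{26}}{21}$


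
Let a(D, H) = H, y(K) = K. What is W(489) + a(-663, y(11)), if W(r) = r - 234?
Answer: 266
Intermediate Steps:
W(r) = -234 + r
W(489) + a(-663, y(11)) = (-234 + 489) + 11 = 255 + 11 = 266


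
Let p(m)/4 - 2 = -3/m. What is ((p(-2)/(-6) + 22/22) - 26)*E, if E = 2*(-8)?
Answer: 1312/3 ≈ 437.33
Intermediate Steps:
p(m) = 8 - 12/m (p(m) = 8 + 4*(-3/m) = 8 - 12/m)
E = -16
((p(-2)/(-6) + 22/22) - 26)*E = (((8 - 12/(-2))/(-6) + 22/22) - 26)*(-16) = (((8 - 12*(-½))*(-⅙) + 22*(1/22)) - 26)*(-16) = (((8 + 6)*(-⅙) + 1) - 26)*(-16) = ((14*(-⅙) + 1) - 26)*(-16) = ((-7/3 + 1) - 26)*(-16) = (-4/3 - 26)*(-16) = -82/3*(-16) = 1312/3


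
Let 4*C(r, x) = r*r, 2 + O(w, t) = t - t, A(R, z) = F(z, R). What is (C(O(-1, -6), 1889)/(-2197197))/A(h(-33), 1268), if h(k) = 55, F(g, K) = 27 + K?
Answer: -1/180170154 ≈ -5.5503e-9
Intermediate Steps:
A(R, z) = 27 + R
O(w, t) = -2 (O(w, t) = -2 + (t - t) = -2 + 0 = -2)
C(r, x) = r²/4 (C(r, x) = (r*r)/4 = r²/4)
(C(O(-1, -6), 1889)/(-2197197))/A(h(-33), 1268) = (((¼)*(-2)²)/(-2197197))/(27 + 55) = (((¼)*4)*(-1/2197197))/82 = (1*(-1/2197197))*(1/82) = -1/2197197*1/82 = -1/180170154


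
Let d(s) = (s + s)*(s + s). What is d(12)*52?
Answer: 29952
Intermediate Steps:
d(s) = 4*s² (d(s) = (2*s)*(2*s) = 4*s²)
d(12)*52 = (4*12²)*52 = (4*144)*52 = 576*52 = 29952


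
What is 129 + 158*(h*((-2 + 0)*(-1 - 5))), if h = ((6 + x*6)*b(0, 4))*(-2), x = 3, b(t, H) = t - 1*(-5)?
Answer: -454911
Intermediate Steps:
b(t, H) = 5 + t (b(t, H) = t + 5 = 5 + t)
h = -240 (h = ((6 + 3*6)*(5 + 0))*(-2) = ((6 + 18)*5)*(-2) = (24*5)*(-2) = 120*(-2) = -240)
129 + 158*(h*((-2 + 0)*(-1 - 5))) = 129 + 158*(-240*(-2 + 0)*(-1 - 5)) = 129 + 158*(-(-480)*(-6)) = 129 + 158*(-240*12) = 129 + 158*(-2880) = 129 - 455040 = -454911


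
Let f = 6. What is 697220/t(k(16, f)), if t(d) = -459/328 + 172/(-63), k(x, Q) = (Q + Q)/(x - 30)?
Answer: -14407354080/85333 ≈ -1.6884e+5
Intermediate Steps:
k(x, Q) = 2*Q/(-30 + x) (k(x, Q) = (2*Q)/(-30 + x) = 2*Q/(-30 + x))
t(d) = -85333/20664 (t(d) = -459*1/328 + 172*(-1/63) = -459/328 - 172/63 = -85333/20664)
697220/t(k(16, f)) = 697220/(-85333/20664) = 697220*(-20664/85333) = -14407354080/85333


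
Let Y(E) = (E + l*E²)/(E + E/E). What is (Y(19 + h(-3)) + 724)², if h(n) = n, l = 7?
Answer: 199261456/289 ≈ 6.8949e+5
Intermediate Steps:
Y(E) = (E + 7*E²)/(1 + E) (Y(E) = (E + 7*E²)/(E + E/E) = (E + 7*E²)/(E + 1) = (E + 7*E²)/(1 + E))
(Y(19 + h(-3)) + 724)² = ((19 - 3)*(1 + 7*(19 - 3))/(1 + (19 - 3)) + 724)² = (16*(1 + 7*16)/(1 + 16) + 724)² = (16*(1 + 112)/17 + 724)² = (16*(1/17)*113 + 724)² = (1808/17 + 724)² = (14116/17)² = 199261456/289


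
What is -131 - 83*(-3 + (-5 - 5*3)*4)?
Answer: 6758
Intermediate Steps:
-131 - 83*(-3 + (-5 - 5*3)*4) = -131 - 83*(-3 + (-5 - 15)*4) = -131 - 83*(-3 - 20*4) = -131 - 83*(-3 - 80) = -131 - 83*(-83) = -131 + 6889 = 6758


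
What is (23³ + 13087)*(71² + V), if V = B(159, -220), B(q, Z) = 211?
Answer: 132634008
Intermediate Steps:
V = 211
(23³ + 13087)*(71² + V) = (23³ + 13087)*(71² + 211) = (12167 + 13087)*(5041 + 211) = 25254*5252 = 132634008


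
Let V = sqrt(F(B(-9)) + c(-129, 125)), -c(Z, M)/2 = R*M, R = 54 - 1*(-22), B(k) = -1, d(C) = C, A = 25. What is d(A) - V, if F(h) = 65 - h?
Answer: 25 - I*sqrt(18934) ≈ 25.0 - 137.6*I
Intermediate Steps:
R = 76 (R = 54 + 22 = 76)
c(Z, M) = -152*M
V = I*sqrt(18934) (V = sqrt((65 - 1*(-1)) - 152*125) = sqrt((65 + 1) - 19000) = sqrt(66 - 19000) = sqrt(-18934) = I*sqrt(18934) ≈ 137.6*I)
d(A) - V = 25 - I*sqrt(18934)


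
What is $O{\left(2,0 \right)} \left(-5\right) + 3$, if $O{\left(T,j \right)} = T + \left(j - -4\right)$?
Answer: $-27$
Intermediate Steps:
$O{\left(T,j \right)} = 4 + T + j$ ($O{\left(T,j \right)} = T + \left(j + 4\right) = T + \left(4 + j\right) = 4 + T + j$)
$O{\left(2,0 \right)} \left(-5\right) + 3 = \left(4 + 2 + 0\right) \left(-5\right) + 3 = 6 \left(-5\right) + 3 = -30 + 3 = -27$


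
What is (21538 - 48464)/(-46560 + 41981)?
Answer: 26926/4579 ≈ 5.8803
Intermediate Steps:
(21538 - 48464)/(-46560 + 41981) = -26926/(-4579) = -26926*(-1/4579) = 26926/4579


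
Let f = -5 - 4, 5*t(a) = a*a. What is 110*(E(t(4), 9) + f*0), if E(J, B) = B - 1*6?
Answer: 330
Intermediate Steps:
t(a) = a²/5 (t(a) = (a*a)/5 = a²/5)
f = -9
E(J, B) = -6 + B (E(J, B) = B - 6 = -6 + B)
110*(E(t(4), 9) + f*0) = 110*((-6 + 9) - 9*0) = 110*(3 + 0) = 110*3 = 330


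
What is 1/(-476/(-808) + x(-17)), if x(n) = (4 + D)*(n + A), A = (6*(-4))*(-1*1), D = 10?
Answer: 202/19915 ≈ 0.010143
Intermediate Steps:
A = 24 (A = -24*(-1) = 24)
x(n) = 336 + 14*n (x(n) = (4 + 10)*(n + 24) = 14*(24 + n) = 336 + 14*n)
1/(-476/(-808) + x(-17)) = 1/(-476/(-808) + (336 + 14*(-17))) = 1/(-476*(-1/808) + (336 - 238)) = 1/(119/202 + 98) = 1/(19915/202) = 202/19915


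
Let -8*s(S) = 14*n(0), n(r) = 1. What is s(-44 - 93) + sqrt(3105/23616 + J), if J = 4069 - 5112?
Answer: -7/4 + I*sqrt(112195967)/328 ≈ -1.75 + 32.293*I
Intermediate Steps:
s(S) = -7/4
J = -1043
s(-44 - 93) + sqrt(3105/23616 + J) = -7/4 + sqrt(3105/23616 - 1043) = -7/4 + sqrt(3105*(1/23616) - 1043) = -7/4 + sqrt(345/2624 - 1043) = -7/4 + sqrt(-2736487/2624) = -7/4 + I*sqrt(112195967)/328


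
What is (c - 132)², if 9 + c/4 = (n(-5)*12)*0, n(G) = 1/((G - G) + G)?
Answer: 28224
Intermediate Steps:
n(G) = 1/G (n(G) = 1/(0 + G) = 1/G)
c = -36 (c = -36 + 4*((12/(-5))*0) = -36 + 4*(-⅕*12*0) = -36 + 4*(-12/5*0) = -36 + 4*0 = -36 + 0 = -36)
(c - 132)² = (-36 - 132)² = (-168)² = 28224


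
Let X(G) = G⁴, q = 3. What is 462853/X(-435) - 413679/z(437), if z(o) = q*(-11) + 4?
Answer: 510766617719728/35806100625 ≈ 14265.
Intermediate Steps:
z(o) = -29 (z(o) = 3*(-11) + 4 = -33 + 4 = -29)
462853/X(-435) - 413679/z(437) = 462853/((-435)⁴) - 413679/(-29) = 462853/35806100625 - 413679*(-1/29) = 462853*(1/35806100625) + 413679/29 = 462853/35806100625 + 413679/29 = 510766617719728/35806100625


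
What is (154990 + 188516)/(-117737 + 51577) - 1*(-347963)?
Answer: 11510444287/33080 ≈ 3.4796e+5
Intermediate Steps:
(154990 + 188516)/(-117737 + 51577) - 1*(-347963) = 343506/(-66160) + 347963 = 343506*(-1/66160) + 347963 = -171753/33080 + 347963 = 11510444287/33080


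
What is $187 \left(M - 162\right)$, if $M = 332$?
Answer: $31790$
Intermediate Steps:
$187 \left(M - 162\right) = 187 \left(332 - 162\right) = 187 \cdot 170 = 31790$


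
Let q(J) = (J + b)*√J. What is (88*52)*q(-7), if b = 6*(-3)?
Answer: -114400*I*√7 ≈ -3.0267e+5*I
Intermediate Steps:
b = -18
q(J) = √J*(-18 + J) (q(J) = (J - 18)*√J = (-18 + J)*√J = √J*(-18 + J))
(88*52)*q(-7) = (88*52)*(√(-7)*(-18 - 7)) = 4576*((I*√7)*(-25)) = 4576*(-25*I*√7) = -114400*I*√7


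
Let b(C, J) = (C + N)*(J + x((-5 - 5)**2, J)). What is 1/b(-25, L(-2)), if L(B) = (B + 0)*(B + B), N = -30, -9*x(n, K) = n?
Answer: 9/1540 ≈ 0.0058442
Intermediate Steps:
x(n, K) = -n/9
L(B) = 2*B**2 (L(B) = B*(2*B) = 2*B**2)
b(C, J) = (-30 + C)*(-100/9 + J) (b(C, J) = (C - 30)*(J - (-5 - 5)**2/9) = (-30 + C)*(J - 1/9*(-10)**2) = (-30 + C)*(J - 1/9*100) = (-30 + C)*(J - 100/9) = (-30 + C)*(-100/9 + J))
1/b(-25, L(-2)) = 1/(1000/3 - 60*(-2)**2 - 100/9*(-25) - 50*(-2)**2) = 1/(1000/3 - 60*4 + 2500/9 - 50*4) = 1/(1000/3 - 30*8 + 2500/9 - 25*8) = 1/(1000/3 - 240 + 2500/9 - 200) = 1/(1540/9) = 9/1540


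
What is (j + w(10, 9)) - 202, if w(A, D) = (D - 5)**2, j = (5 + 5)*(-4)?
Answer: -226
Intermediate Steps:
j = -40 (j = 10*(-4) = -40)
w(A, D) = (-5 + D)**2
(j + w(10, 9)) - 202 = (-40 + (-5 + 9)**2) - 202 = (-40 + 4**2) - 202 = (-40 + 16) - 202 = -24 - 202 = -226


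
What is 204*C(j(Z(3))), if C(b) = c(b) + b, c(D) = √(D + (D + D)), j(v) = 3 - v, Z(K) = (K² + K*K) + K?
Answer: -3672 + 612*I*√6 ≈ -3672.0 + 1499.1*I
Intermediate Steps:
Z(K) = K + 2*K² (Z(K) = (K² + K²) + K = 2*K² + K = K + 2*K²)
c(D) = √3*√D (c(D) = √(D + 2*D) = √(3*D) = √3*√D)
C(b) = b + √3*√b (C(b) = √3*√b + b = b + √3*√b)
204*C(j(Z(3))) = 204*((3 - 3*(1 + 2*3)) + √3*√(3 - 3*(1 + 2*3))) = 204*((3 - 3*(1 + 6)) + √3*√(3 - 3*(1 + 6))) = 204*((3 - 3*7) + √3*√(3 - 3*7)) = 204*((3 - 1*21) + √3*√(3 - 1*21)) = 204*((3 - 21) + √3*√(3 - 21)) = 204*(-18 + √3*√(-18)) = 204*(-18 + √3*(3*I*√2)) = 204*(-18 + 3*I*√6) = -3672 + 612*I*√6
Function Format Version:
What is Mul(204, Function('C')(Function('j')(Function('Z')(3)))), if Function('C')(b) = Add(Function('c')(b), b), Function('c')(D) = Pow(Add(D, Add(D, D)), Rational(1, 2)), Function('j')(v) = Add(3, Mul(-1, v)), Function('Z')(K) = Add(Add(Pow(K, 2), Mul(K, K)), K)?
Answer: Add(-3672, Mul(612, I, Pow(6, Rational(1, 2)))) ≈ Add(-3672.0, Mul(1499.1, I))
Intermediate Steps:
Function('Z')(K) = Add(K, Mul(2, Pow(K, 2))) (Function('Z')(K) = Add(Add(Pow(K, 2), Pow(K, 2)), K) = Add(Mul(2, Pow(K, 2)), K) = Add(K, Mul(2, Pow(K, 2))))
Function('c')(D) = Mul(Pow(3, Rational(1, 2)), Pow(D, Rational(1, 2))) (Function('c')(D) = Pow(Add(D, Mul(2, D)), Rational(1, 2)) = Pow(Mul(3, D), Rational(1, 2)) = Mul(Pow(3, Rational(1, 2)), Pow(D, Rational(1, 2))))
Function('C')(b) = Add(b, Mul(Pow(3, Rational(1, 2)), Pow(b, Rational(1, 2)))) (Function('C')(b) = Add(Mul(Pow(3, Rational(1, 2)), Pow(b, Rational(1, 2))), b) = Add(b, Mul(Pow(3, Rational(1, 2)), Pow(b, Rational(1, 2)))))
Mul(204, Function('C')(Function('j')(Function('Z')(3)))) = Mul(204, Add(Add(3, Mul(-1, Mul(3, Add(1, Mul(2, 3))))), Mul(Pow(3, Rational(1, 2)), Pow(Add(3, Mul(-1, Mul(3, Add(1, Mul(2, 3))))), Rational(1, 2))))) = Mul(204, Add(Add(3, Mul(-1, Mul(3, Add(1, 6)))), Mul(Pow(3, Rational(1, 2)), Pow(Add(3, Mul(-1, Mul(3, Add(1, 6)))), Rational(1, 2))))) = Mul(204, Add(Add(3, Mul(-1, Mul(3, 7))), Mul(Pow(3, Rational(1, 2)), Pow(Add(3, Mul(-1, Mul(3, 7))), Rational(1, 2))))) = Mul(204, Add(Add(3, Mul(-1, 21)), Mul(Pow(3, Rational(1, 2)), Pow(Add(3, Mul(-1, 21)), Rational(1, 2))))) = Mul(204, Add(Add(3, -21), Mul(Pow(3, Rational(1, 2)), Pow(Add(3, -21), Rational(1, 2))))) = Mul(204, Add(-18, Mul(Pow(3, Rational(1, 2)), Pow(-18, Rational(1, 2))))) = Mul(204, Add(-18, Mul(Pow(3, Rational(1, 2)), Mul(3, I, Pow(2, Rational(1, 2)))))) = Mul(204, Add(-18, Mul(3, I, Pow(6, Rational(1, 2))))) = Add(-3672, Mul(612, I, Pow(6, Rational(1, 2))))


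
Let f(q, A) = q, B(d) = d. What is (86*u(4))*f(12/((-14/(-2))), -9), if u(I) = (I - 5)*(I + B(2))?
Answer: -6192/7 ≈ -884.57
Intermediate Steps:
u(I) = (-5 + I)*(2 + I) (u(I) = (I - 5)*(I + 2) = (-5 + I)*(2 + I))
(86*u(4))*f(12/((-14/(-2))), -9) = (86*(-10 + 4² - 3*4))*(12/((-14/(-2)))) = (86*(-10 + 16 - 12))*(12/((-14*(-½)))) = (86*(-6))*(12/7) = -6192/7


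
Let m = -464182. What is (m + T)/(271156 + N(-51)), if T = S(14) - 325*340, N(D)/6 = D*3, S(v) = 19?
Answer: -574663/270238 ≈ -2.1265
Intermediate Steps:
N(D) = 18*D (N(D) = 6*(D*3) = 6*(3*D) = 18*D)
T = -110481 (T = 19 - 325*340 = 19 - 110500 = -110481)
(m + T)/(271156 + N(-51)) = (-464182 - 110481)/(271156 + 18*(-51)) = -574663/(271156 - 918) = -574663/270238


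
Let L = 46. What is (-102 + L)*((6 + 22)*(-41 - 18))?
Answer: 92512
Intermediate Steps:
(-102 + L)*((6 + 22)*(-41 - 18)) = (-102 + 46)*((6 + 22)*(-41 - 18)) = -1568*(-59) = -56*(-1652) = 92512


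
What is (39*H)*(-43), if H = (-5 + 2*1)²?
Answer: -15093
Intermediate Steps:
H = 9 (H = (-5 + 2)² = (-3)² = 9)
(39*H)*(-43) = (39*9)*(-43) = 351*(-43) = -15093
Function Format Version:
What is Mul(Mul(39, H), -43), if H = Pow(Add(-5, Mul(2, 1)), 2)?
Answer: -15093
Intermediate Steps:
H = 9 (H = Pow(Add(-5, 2), 2) = Pow(-3, 2) = 9)
Mul(Mul(39, H), -43) = Mul(Mul(39, 9), -43) = Mul(351, -43) = -15093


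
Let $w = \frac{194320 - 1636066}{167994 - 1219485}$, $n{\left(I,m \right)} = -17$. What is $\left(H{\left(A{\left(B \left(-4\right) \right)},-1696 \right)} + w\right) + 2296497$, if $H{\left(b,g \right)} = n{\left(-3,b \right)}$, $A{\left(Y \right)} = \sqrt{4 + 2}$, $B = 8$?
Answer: $\frac{804909831142}{350497} \approx 2.2965 \cdot 10^{6}$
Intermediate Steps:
$A{\left(Y \right)} = \sqrt{6}$
$H{\left(b,g \right)} = -17$
$w = \frac{480582}{350497}$ ($w = - \frac{1441746}{-1051491} = \left(-1441746\right) \left(- \frac{1}{1051491}\right) = \frac{480582}{350497} \approx 1.3711$)
$\left(H{\left(A{\left(B \left(-4\right) \right)},-1696 \right)} + w\right) + 2296497 = \left(-17 + \frac{480582}{350497}\right) + 2296497 = - \frac{5477867}{350497} + 2296497 = \frac{804909831142}{350497}$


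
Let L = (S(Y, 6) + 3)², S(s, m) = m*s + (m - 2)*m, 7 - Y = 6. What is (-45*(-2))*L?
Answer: 98010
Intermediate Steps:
Y = 1 (Y = 7 - 1*6 = 7 - 6 = 1)
S(s, m) = m*s + m*(-2 + m) (S(s, m) = m*s + (-2 + m)*m = m*s + m*(-2 + m))
L = 1089 (L = (6*(-2 + 6 + 1) + 3)² = (6*5 + 3)² = (30 + 3)² = 33² = 1089)
(-45*(-2))*L = -45*(-2)*1089 = 90*1089 = 98010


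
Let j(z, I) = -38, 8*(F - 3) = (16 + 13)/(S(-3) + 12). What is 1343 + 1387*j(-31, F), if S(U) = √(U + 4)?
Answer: -51363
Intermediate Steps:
S(U) = √(4 + U)
F = 341/104 (F = 3 + ((16 + 13)/(√(4 - 3) + 12))/8 = 3 + (29/(√1 + 12))/8 = 3 + (29/(1 + 12))/8 = 3 + (29/13)/8 = 3 + (29*(1/13))/8 = 3 + (⅛)*(29/13) = 3 + 29/104 = 341/104 ≈ 3.2788)
1343 + 1387*j(-31, F) = 1343 + 1387*(-38) = 1343 - 52706 = -51363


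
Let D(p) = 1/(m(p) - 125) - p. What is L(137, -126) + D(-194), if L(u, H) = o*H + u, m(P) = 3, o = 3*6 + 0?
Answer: -236315/122 ≈ -1937.0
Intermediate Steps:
o = 18 (o = 18 + 0 = 18)
L(u, H) = u + 18*H (L(u, H) = 18*H + u = u + 18*H)
D(p) = -1/122 - p (D(p) = 1/(3 - 125) - p = 1/(-122) - p = -1/122 - p)
L(137, -126) + D(-194) = (137 + 18*(-126)) + (-1/122 - 1*(-194)) = (137 - 2268) + (-1/122 + 194) = -2131 + 23667/122 = -236315/122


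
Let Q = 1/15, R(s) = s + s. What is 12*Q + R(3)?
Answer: 34/5 ≈ 6.8000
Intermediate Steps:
R(s) = 2*s
Q = 1/15 ≈ 0.066667
12*Q + R(3) = 12*(1/15) + 2*3 = 4/5 + 6 = 34/5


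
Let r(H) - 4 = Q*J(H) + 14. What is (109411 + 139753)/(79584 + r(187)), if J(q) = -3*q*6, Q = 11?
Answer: 62291/10644 ≈ 5.8522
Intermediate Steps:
J(q) = -18*q
r(H) = 18 - 198*H (r(H) = 4 + (11*(-18*H) + 14) = 4 + (-198*H + 14) = 4 + (14 - 198*H) = 18 - 198*H)
(109411 + 139753)/(79584 + r(187)) = (109411 + 139753)/(79584 + (18 - 198*187)) = 249164/(79584 + (18 - 37026)) = 249164/(79584 - 37008) = 249164/42576 = 249164*(1/42576) = 62291/10644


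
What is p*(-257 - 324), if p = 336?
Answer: -195216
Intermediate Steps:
p*(-257 - 324) = 336*(-257 - 324) = 336*(-581) = -195216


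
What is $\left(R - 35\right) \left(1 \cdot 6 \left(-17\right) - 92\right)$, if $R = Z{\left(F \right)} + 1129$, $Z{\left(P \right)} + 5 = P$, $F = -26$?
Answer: $-206222$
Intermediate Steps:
$Z{\left(P \right)} = -5 + P$
$R = 1098$ ($R = \left(-5 - 26\right) + 1129 = -31 + 1129 = 1098$)
$\left(R - 35\right) \left(1 \cdot 6 \left(-17\right) - 92\right) = \left(1098 - 35\right) \left(1 \cdot 6 \left(-17\right) - 92\right) = 1063 \left(6 \left(-17\right) - 92\right) = 1063 \left(-102 - 92\right) = 1063 \left(-194\right) = -206222$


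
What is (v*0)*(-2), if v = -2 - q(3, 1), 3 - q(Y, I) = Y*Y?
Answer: 0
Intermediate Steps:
q(Y, I) = 3 - Y² (q(Y, I) = 3 - Y*Y = 3 - Y²)
v = 4 (v = -2 - (3 - 1*3²) = -2 - (3 - 1*9) = -2 - (3 - 9) = -2 - 1*(-6) = -2 + 6 = 4)
(v*0)*(-2) = (4*0)*(-2) = 0*(-2) = 0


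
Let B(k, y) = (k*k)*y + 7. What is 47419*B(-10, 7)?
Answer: 33525233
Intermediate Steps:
B(k, y) = 7 + y*k² (B(k, y) = k²*y + 7 = y*k² + 7 = 7 + y*k²)
47419*B(-10, 7) = 47419*(7 + 7*(-10)²) = 47419*(7 + 7*100) = 47419*(7 + 700) = 47419*707 = 33525233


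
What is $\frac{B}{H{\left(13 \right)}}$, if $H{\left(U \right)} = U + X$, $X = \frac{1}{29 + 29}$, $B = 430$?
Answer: $\frac{4988}{151} \approx 33.033$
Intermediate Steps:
$X = \frac{1}{58} \approx 0.017241$
$H{\left(U \right)} = \frac{1}{58} + U$ ($H{\left(U \right)} = U + \frac{1}{58} = \frac{1}{58} + U$)
$\frac{B}{H{\left(13 \right)}} = \frac{430}{\frac{1}{58} + 13} = \frac{430}{\frac{755}{58}} = 430 \cdot \frac{58}{755} = \frac{4988}{151}$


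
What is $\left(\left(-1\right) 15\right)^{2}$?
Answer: $225$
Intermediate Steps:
$\left(\left(-1\right) 15\right)^{2} = \left(-15\right)^{2} = 225$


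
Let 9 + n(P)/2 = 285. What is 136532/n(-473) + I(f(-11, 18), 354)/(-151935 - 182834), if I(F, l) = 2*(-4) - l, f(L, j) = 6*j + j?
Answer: 11426720233/46198122 ≈ 247.34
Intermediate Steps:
n(P) = 552 (n(P) = -18 + 2*285 = -18 + 570 = 552)
f(L, j) = 7*j
I(F, l) = -8 - l
136532/n(-473) + I(f(-11, 18), 354)/(-151935 - 182834) = 136532/552 + (-8 - 1*354)/(-151935 - 182834) = 136532*(1/552) + (-8 - 354)/(-334769) = 34133/138 - 362*(-1/334769) = 34133/138 + 362/334769 = 11426720233/46198122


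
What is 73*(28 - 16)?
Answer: 876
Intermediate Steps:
73*(28 - 16) = 73*12 = 876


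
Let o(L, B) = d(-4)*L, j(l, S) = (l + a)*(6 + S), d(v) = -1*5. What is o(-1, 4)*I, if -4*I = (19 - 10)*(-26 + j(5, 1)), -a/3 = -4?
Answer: -4185/4 ≈ -1046.3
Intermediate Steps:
d(v) = -5
a = 12 (a = -3*(-4) = 12)
j(l, S) = (6 + S)*(12 + l) (j(l, S) = (l + 12)*(6 + S) = (12 + l)*(6 + S) = (6 + S)*(12 + l))
I = -837/4 (I = -(19 - 10)*(-26 + (72 + 6*5 + 12*1 + 1*5))/4 = -9*(-26 + (72 + 30 + 12 + 5))/4 = -9*(-26 + 119)/4 = -9*93/4 = -¼*837 = -837/4 ≈ -209.25)
o(L, B) = -5*L
o(-1, 4)*I = -5*(-1)*(-837/4) = 5*(-837/4) = -4185/4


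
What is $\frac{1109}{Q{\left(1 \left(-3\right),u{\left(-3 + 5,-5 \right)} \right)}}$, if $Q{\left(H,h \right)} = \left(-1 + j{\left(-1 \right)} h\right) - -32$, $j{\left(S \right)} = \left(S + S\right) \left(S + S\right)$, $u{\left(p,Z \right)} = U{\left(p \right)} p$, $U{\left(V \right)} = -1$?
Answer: $\frac{1109}{23} \approx 48.217$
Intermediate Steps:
$u{\left(p,Z \right)} = - p$
$j{\left(S \right)} = 4 S^{2}$ ($j{\left(S \right)} = 2 S 2 S = 4 S^{2}$)
$Q{\left(H,h \right)} = 31 + 4 h$ ($Q{\left(H,h \right)} = \left(-1 + 4 \left(-1\right)^{2} h\right) - -32 = \left(-1 + 4 \cdot 1 h\right) + 32 = \left(-1 + 4 h\right) + 32 = 31 + 4 h$)
$\frac{1109}{Q{\left(1 \left(-3\right),u{\left(-3 + 5,-5 \right)} \right)}} = \frac{1109}{31 + 4 \left(- (-3 + 5)\right)} = \frac{1109}{31 + 4 \left(\left(-1\right) 2\right)} = \frac{1109}{31 + 4 \left(-2\right)} = \frac{1109}{31 - 8} = \frac{1109}{23}$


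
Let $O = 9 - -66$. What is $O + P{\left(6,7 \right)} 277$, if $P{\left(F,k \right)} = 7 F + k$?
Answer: $13648$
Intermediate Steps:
$O = 75$ ($O = 9 + 66 = 75$)
$P{\left(F,k \right)} = k + 7 F$
$O + P{\left(6,7 \right)} 277 = 75 + \left(7 + 7 \cdot 6\right) 277 = 75 + \left(7 + 42\right) 277 = 75 + 49 \cdot 277 = 75 + 13573 = 13648$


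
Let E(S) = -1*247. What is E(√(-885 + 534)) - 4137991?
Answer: -4138238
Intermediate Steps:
E(S) = -247
E(√(-885 + 534)) - 4137991 = -247 - 4137991 = -4138238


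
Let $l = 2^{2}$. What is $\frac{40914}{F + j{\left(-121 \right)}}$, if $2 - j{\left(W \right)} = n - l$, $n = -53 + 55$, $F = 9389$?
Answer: $\frac{13638}{3131} \approx 4.3558$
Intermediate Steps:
$l = 4$
$n = 2$
$j{\left(W \right)} = 4$ ($j{\left(W \right)} = 2 - \left(2 - 4\right) = 2 - -2 = 2 + 2 = 4$)
$\frac{40914}{F + j{\left(-121 \right)}} = \frac{40914}{9389 + 4} = \frac{40914}{9393} = 40914 \cdot \frac{1}{9393} = \frac{13638}{3131}$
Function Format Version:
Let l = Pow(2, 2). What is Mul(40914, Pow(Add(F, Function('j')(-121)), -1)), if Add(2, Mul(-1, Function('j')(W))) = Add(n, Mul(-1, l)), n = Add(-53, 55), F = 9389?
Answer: Rational(13638, 3131) ≈ 4.3558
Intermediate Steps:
l = 4
n = 2
Function('j')(W) = 4 (Function('j')(W) = Add(2, Mul(-1, Add(2, Mul(-1, 4)))) = Add(2, Mul(-1, Add(2, -4))) = Add(2, Mul(-1, -2)) = Add(2, 2) = 4)
Mul(40914, Pow(Add(F, Function('j')(-121)), -1)) = Mul(40914, Pow(Add(9389, 4), -1)) = Mul(40914, Pow(9393, -1)) = Mul(40914, Rational(1, 9393)) = Rational(13638, 3131)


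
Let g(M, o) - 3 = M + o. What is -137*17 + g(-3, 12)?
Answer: -2317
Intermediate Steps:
g(M, o) = 3 + M + o (g(M, o) = 3 + (M + o) = 3 + M + o)
-137*17 + g(-3, 12) = -137*17 + (3 - 3 + 12) = -2329 + 12 = -2317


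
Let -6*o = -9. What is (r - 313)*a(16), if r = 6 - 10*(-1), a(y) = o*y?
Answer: -7128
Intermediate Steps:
o = 3/2 (o = -⅙*(-9) = 3/2 ≈ 1.5000)
a(y) = 3*y/2
r = 16 (r = 6 + 10 = 16)
(r - 313)*a(16) = (16 - 313)*((3/2)*16) = -297*24 = -7128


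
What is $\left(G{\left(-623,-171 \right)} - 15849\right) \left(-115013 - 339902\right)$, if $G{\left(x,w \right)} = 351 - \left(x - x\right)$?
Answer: $7050272670$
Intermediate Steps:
$G{\left(x,w \right)} = 351$ ($G{\left(x,w \right)} = 351 - 0 = 351 + 0 = 351$)
$\left(G{\left(-623,-171 \right)} - 15849\right) \left(-115013 - 339902\right) = \left(351 - 15849\right) \left(-115013 - 339902\right) = \left(-15498\right) \left(-454915\right) = 7050272670$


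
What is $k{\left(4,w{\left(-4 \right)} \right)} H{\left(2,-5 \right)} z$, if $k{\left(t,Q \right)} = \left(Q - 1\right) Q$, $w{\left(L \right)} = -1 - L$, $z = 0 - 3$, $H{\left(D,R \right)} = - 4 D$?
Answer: $144$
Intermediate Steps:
$z = -3$
$k{\left(t,Q \right)} = Q \left(-1 + Q\right)$ ($k{\left(t,Q \right)} = \left(-1 + Q\right) Q = Q \left(-1 + Q\right)$)
$k{\left(4,w{\left(-4 \right)} \right)} H{\left(2,-5 \right)} z = \left(-1 - -4\right) \left(-1 - -3\right) \left(\left(-4\right) 2\right) \left(-3\right) = \left(-1 + 4\right) \left(-1 + \left(-1 + 4\right)\right) \left(-8\right) \left(-3\right) = 3 \left(-1 + 3\right) \left(-8\right) \left(-3\right) = 3 \cdot 2 \left(-8\right) \left(-3\right) = 6 \left(-8\right) \left(-3\right) = \left(-48\right) \left(-3\right) = 144$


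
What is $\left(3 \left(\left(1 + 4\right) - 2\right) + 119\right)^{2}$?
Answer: $16384$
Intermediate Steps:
$\left(3 \left(\left(1 + 4\right) - 2\right) + 119\right)^{2} = \left(3 \left(5 - 2\right) + 119\right)^{2} = \left(3 \cdot 3 + 119\right)^{2} = \left(9 + 119\right)^{2} = 128^{2} = 16384$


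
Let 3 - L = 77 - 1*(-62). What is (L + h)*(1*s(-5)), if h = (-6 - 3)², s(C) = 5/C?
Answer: 55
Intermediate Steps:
L = -136 (L = 3 - (77 - 1*(-62)) = 3 - (77 + 62) = 3 - 1*139 = 3 - 139 = -136)
h = 81 (h = (-9)² = 81)
(L + h)*(1*s(-5)) = (-136 + 81)*(1*(5/(-5))) = -55*5*(-⅕) = -55*(-1) = 55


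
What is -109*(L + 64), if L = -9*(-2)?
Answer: -8938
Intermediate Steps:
L = 18
-109*(L + 64) = -109*(18 + 64) = -109*82 = -8938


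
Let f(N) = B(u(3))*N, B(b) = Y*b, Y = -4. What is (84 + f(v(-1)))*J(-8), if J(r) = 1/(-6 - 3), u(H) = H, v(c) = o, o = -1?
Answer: -32/3 ≈ -10.667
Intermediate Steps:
v(c) = -1
B(b) = -4*b
J(r) = -⅑ (J(r) = 1/(-9) = -⅑)
f(N) = -12*N (f(N) = (-4*3)*N = -12*N)
(84 + f(v(-1)))*J(-8) = (84 - 12*(-1))*(-⅑) = (84 + 12)*(-⅑) = 96*(-⅑) = -32/3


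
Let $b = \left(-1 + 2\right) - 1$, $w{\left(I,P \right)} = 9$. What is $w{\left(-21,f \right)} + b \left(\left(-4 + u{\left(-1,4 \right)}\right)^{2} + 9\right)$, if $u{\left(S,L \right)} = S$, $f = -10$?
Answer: $9$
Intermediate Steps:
$b = 0$ ($b = 1 - 1 = 0$)
$w{\left(-21,f \right)} + b \left(\left(-4 + u{\left(-1,4 \right)}\right)^{2} + 9\right) = 9 + 0 \left(\left(-4 - 1\right)^{2} + 9\right) = 9 + 0 \left(\left(-5\right)^{2} + 9\right) = 9 + 0 \left(25 + 9\right) = 9 + 0 \cdot 34 = 9 + 0 = 9$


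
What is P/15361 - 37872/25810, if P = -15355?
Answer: -489032171/198233705 ≈ -2.4669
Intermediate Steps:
P/15361 - 37872/25810 = -15355/15361 - 37872/25810 = -15355*1/15361 - 37872*1/25810 = -15355/15361 - 18936/12905 = -489032171/198233705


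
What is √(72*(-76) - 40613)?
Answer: I*√46085 ≈ 214.67*I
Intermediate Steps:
√(72*(-76) - 40613) = √(-5472 - 40613) = √(-46085) = I*√46085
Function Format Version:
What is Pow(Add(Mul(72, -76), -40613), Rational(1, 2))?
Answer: Mul(I, Pow(46085, Rational(1, 2))) ≈ Mul(214.67, I)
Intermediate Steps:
Pow(Add(Mul(72, -76), -40613), Rational(1, 2)) = Pow(Add(-5472, -40613), Rational(1, 2)) = Pow(-46085, Rational(1, 2)) = Mul(I, Pow(46085, Rational(1, 2)))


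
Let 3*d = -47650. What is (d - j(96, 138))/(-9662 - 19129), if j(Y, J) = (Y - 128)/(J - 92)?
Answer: 1095902/1986579 ≈ 0.55165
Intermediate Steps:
d = -47650/3 (d = (1/3)*(-47650) = -47650/3 ≈ -15883.)
j(Y, J) = (-128 + Y)/(-92 + J)
(d - j(96, 138))/(-9662 - 19129) = (-47650/3 - (-128 + 96)/(-92 + 138))/(-9662 - 19129) = (-47650/3 - (-32)/46)/(-28791) = (-47650/3 - (-32)/46)*(-1/28791) = (-47650/3 - 1*(-16/23))*(-1/28791) = (-47650/3 + 16/23)*(-1/28791) = -1095902/69*(-1/28791) = 1095902/1986579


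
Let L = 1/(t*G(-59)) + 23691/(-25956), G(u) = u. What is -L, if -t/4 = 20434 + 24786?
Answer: 3009862271/3297623280 ≈ 0.91274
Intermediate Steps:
t = -180880 (t = -4*(20434 + 24786) = -4*45220 = -180880)
L = -3009862271/3297623280 (L = 1/(-180880*(-59)) + 23691/(-25956) = -1/180880*(-1/59) + 23691*(-1/25956) = 1/10671920 - 7897/8652 = -3009862271/3297623280 ≈ -0.91274)
-L = -1*(-3009862271/3297623280) = 3009862271/3297623280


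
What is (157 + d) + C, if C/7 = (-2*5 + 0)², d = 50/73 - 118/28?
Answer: 872247/1022 ≈ 853.47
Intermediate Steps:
d = -3607/1022 (d = 50*(1/73) - 118*1/28 = 50/73 - 59/14 = -3607/1022 ≈ -3.5294)
C = 700 (C = 7*(-2*5 + 0)² = 7*(-10 + 0)² = 7*(-10)² = 7*100 = 700)
(157 + d) + C = (157 - 3607/1022) + 700 = 156847/1022 + 700 = 872247/1022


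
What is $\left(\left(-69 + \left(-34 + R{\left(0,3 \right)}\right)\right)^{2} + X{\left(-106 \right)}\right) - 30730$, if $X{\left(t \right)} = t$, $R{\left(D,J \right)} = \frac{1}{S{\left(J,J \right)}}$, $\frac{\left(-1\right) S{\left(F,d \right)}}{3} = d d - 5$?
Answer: $- \frac{2910215}{144} \approx -20210.0$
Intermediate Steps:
$S{\left(F,d \right)} = 15 - 3 d^{2}$ ($S{\left(F,d \right)} = - 3 \left(d d - 5\right) = - 3 \left(d^{2} - 5\right) = - 3 \left(-5 + d^{2}\right) = 15 - 3 d^{2}$)
$R{\left(D,J \right)} = \frac{1}{15 - 3 J^{2}}$
$\left(\left(-69 + \left(-34 + R{\left(0,3 \right)}\right)\right)^{2} + X{\left(-106 \right)}\right) - 30730 = \left(\left(-69 - \left(34 + \frac{1}{-15 + 3 \cdot 3^{2}}\right)\right)^{2} - 106\right) - 30730 = \left(\left(-69 - \left(34 + \frac{1}{-15 + 3 \cdot 9}\right)\right)^{2} - 106\right) - 30730 = \left(\left(-69 - \left(34 + \frac{1}{-15 + 27}\right)\right)^{2} - 106\right) - 30730 = \left(\left(-69 - \frac{409}{12}\right)^{2} - 106\right) - 30730 = \left(\left(- \frac{1237}{12}\right)^{2} - 106\right) - 30730 = \left(\frac{1530169}{144} - 106\right) - 30730 = \frac{1514905}{144} - 30730 = - \frac{2910215}{144}$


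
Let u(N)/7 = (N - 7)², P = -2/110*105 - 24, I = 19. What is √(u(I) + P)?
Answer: √118833/11 ≈ 31.338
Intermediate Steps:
P = -285/11 (P = -2*1/110*105 - 24 = -1/55*105 - 24 = -21/11 - 24 = -285/11 ≈ -25.909)
u(N) = 7*(-7 + N)² (u(N) = 7*(N - 7)² = 7*(-7 + N)²)
√(u(I) + P) = √(7*(-7 + 19)² - 285/11) = √(7*12² - 285/11) = √(7*144 - 285/11) = √(1008 - 285/11) = √(10803/11) = √118833/11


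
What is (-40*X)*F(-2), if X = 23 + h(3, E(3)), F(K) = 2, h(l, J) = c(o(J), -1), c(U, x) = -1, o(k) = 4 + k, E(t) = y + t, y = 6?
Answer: -1760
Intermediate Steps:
E(t) = 6 + t
h(l, J) = -1
X = 22 (X = 23 - 1 = 22)
(-40*X)*F(-2) = -40*22*2 = -880*2 = -1760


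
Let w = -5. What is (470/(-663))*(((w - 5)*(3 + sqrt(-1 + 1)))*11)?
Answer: 51700/221 ≈ 233.94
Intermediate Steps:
(470/(-663))*(((w - 5)*(3 + sqrt(-1 + 1)))*11) = (470/(-663))*(((-5 - 5)*(3 + sqrt(-1 + 1)))*11) = (470*(-1/663))*(-10*(3 + sqrt(0))*11) = -470*(-10*(3 + 0))*11/663 = -470*(-10*3)*11/663 = -(-4700)*11/221 = -470/663*(-330) = 51700/221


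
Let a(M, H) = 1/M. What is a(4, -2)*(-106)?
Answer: -53/2 ≈ -26.500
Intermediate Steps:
a(4, -2)*(-106) = -106/4 = (¼)*(-106) = -53/2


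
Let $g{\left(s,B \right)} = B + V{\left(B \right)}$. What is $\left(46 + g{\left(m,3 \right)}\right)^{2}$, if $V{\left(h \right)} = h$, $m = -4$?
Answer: $2704$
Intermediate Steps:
$g{\left(s,B \right)} = 2 B$ ($g{\left(s,B \right)} = B + B = 2 B$)
$\left(46 + g{\left(m,3 \right)}\right)^{2} = \left(46 + 2 \cdot 3\right)^{2} = \left(46 + 6\right)^{2} = 52^{2} = 2704$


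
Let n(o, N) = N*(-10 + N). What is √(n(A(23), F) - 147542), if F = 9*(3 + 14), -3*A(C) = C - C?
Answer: I*√125663 ≈ 354.49*I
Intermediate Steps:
A(C) = 0 (A(C) = -(C - C)/3 = -⅓*0 = 0)
F = 153 (F = 9*17 = 153)
√(n(A(23), F) - 147542) = √(153*(-10 + 153) - 147542) = √(153*143 - 147542) = √(21879 - 147542) = √(-125663) = I*√125663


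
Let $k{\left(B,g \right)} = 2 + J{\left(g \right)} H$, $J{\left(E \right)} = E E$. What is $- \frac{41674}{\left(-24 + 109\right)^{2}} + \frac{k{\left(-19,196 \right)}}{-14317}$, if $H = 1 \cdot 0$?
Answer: $- \frac{596661108}{103440325} \approx -5.7682$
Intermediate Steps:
$J{\left(E \right)} = E^{2}$
$H = 0$
$k{\left(B,g \right)} = 2$ ($k{\left(B,g \right)} = 2 + g^{2} \cdot 0 = 2 + 0 = 2$)
$- \frac{41674}{\left(-24 + 109\right)^{2}} + \frac{k{\left(-19,196 \right)}}{-14317} = - \frac{41674}{\left(-24 + 109\right)^{2}} + \frac{2}{-14317} = - \frac{41674}{85^{2}} + 2 \left(- \frac{1}{14317}\right) = - \frac{41674}{7225} - \frac{2}{14317} = - \frac{596661108}{103440325}$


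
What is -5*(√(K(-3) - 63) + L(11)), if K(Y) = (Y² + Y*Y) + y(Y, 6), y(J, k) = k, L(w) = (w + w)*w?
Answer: -1210 - 5*I*√39 ≈ -1210.0 - 31.225*I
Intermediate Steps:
L(w) = 2*w² (L(w) = (2*w)*w = 2*w²)
K(Y) = 6 + 2*Y² (K(Y) = (Y² + Y*Y) + 6 = (Y² + Y²) + 6 = 2*Y² + 6 = 6 + 2*Y²)
-5*(√(K(-3) - 63) + L(11)) = -5*(√((6 + 2*(-3)²) - 63) + 2*11²) = -5*(√((6 + 2*9) - 63) + 2*121) = -5*(√((6 + 18) - 63) + 242) = -5*(√(24 - 63) + 242) = -5*(√(-39) + 242) = -5*(I*√39 + 242) = -5*(242 + I*√39) = -1210 - 5*I*√39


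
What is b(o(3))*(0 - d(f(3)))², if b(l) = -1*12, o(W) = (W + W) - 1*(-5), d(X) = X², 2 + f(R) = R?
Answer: -12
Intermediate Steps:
f(R) = -2 + R
o(W) = 5 + 2*W (o(W) = 2*W + 5 = 5 + 2*W)
b(l) = -12
b(o(3))*(0 - d(f(3)))² = -12*(0 - (-2 + 3)²)² = -12*(0 - 1*1²)² = -12*(0 - 1*1)² = -12*(0 - 1)² = -12*(-1)² = -12*1 = -12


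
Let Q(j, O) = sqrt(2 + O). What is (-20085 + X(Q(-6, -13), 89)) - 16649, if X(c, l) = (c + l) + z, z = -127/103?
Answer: -3774562/103 + I*sqrt(11) ≈ -36646.0 + 3.3166*I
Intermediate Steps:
z = -127/103 (z = -127*1/103 = -127/103 ≈ -1.2330)
X(c, l) = -127/103 + c + l (X(c, l) = (c + l) - 127/103 = -127/103 + c + l)
(-20085 + X(Q(-6, -13), 89)) - 16649 = (-20085 + (-127/103 + sqrt(2 - 13) + 89)) - 16649 = (-20085 + (-127/103 + sqrt(-11) + 89)) - 16649 = (-20085 + (-127/103 + I*sqrt(11) + 89)) - 16649 = (-20085 + (9040/103 + I*sqrt(11))) - 16649 = (-2059715/103 + I*sqrt(11)) - 16649 = -3774562/103 + I*sqrt(11)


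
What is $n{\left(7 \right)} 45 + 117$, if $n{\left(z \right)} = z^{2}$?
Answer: $2322$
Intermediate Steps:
$n{\left(7 \right)} 45 + 117 = 7^{2} \cdot 45 + 117 = 49 \cdot 45 + 117 = 2205 + 117 = 2322$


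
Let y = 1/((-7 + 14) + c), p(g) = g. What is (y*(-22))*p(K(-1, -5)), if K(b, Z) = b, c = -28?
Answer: -22/21 ≈ -1.0476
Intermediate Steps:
y = -1/21 (y = 1/((-7 + 14) - 28) = 1/(7 - 28) = 1/(-21) = -1/21 ≈ -0.047619)
(y*(-22))*p(K(-1, -5)) = -1/21*(-22)*(-1) = (22/21)*(-1) = -22/21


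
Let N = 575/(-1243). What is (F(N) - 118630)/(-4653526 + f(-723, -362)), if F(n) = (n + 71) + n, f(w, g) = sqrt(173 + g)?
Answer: 685790066124162/26917543161451195 + 442109961*I*sqrt(21)/26917543161451195 ≈ 0.025477 + 7.5267e-8*I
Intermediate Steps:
N = -575/1243 (N = 575*(-1/1243) = -575/1243 ≈ -0.46259)
F(n) = 71 + 2*n (F(n) = (71 + n) + n = 71 + 2*n)
(F(N) - 118630)/(-4653526 + f(-723, -362)) = ((71 + 2*(-575/1243)) - 118630)/(-4653526 + sqrt(173 - 362)) = ((71 - 1150/1243) - 118630)/(-4653526 + sqrt(-189)) = (87103/1243 - 118630)/(-4653526 + 3*I*sqrt(21)) = -147369987/(1243*(-4653526 + 3*I*sqrt(21)))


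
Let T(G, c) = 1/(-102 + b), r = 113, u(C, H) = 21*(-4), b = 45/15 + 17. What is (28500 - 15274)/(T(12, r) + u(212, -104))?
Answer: -1084532/6889 ≈ -157.43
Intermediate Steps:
b = 20 (b = 45*(1/15) + 17 = 3 + 17 = 20)
u(C, H) = -84
T(G, c) = -1/82 (T(G, c) = 1/(-102 + 20) = 1/(-82) = -1/82)
(28500 - 15274)/(T(12, r) + u(212, -104)) = (28500 - 15274)/(-1/82 - 84) = 13226/(-6889/82) = 13226*(-82/6889) = -1084532/6889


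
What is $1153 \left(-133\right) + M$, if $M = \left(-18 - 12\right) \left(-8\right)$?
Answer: $-153109$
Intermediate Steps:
$M = 240$ ($M = \left(-30\right) \left(-8\right) = 240$)
$1153 \left(-133\right) + M = 1153 \left(-133\right) + 240 = -153349 + 240 = -153109$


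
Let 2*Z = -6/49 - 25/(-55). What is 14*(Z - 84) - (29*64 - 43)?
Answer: -229974/77 ≈ -2986.7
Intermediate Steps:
Z = 179/1078 (Z = (-6/49 - 25/(-55))/2 = (-6*1/49 - 25*(-1/55))/2 = (-6/49 + 5/11)/2 = (½)*(179/539) = 179/1078 ≈ 0.16605)
14*(Z - 84) - (29*64 - 43) = 14*(179/1078 - 84) - (29*64 - 43) = 14*(-90373/1078) - (1856 - 43) = -90373/77 - 1*1813 = -90373/77 - 1813 = -229974/77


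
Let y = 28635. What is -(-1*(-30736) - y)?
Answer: -2101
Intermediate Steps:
-(-1*(-30736) - y) = -(-1*(-30736) - 1*28635) = -(30736 - 28635) = -1*2101 = -2101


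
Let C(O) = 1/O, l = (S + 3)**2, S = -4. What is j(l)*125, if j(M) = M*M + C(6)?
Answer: 875/6 ≈ 145.83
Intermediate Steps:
l = 1 (l = (-4 + 3)**2 = (-1)**2 = 1)
C(O) = 1/O
j(M) = 1/6 + M**2 (j(M) = M*M + 1/6 = M**2 + 1/6 = 1/6 + M**2)
j(l)*125 = (1/6 + 1**2)*125 = (1/6 + 1)*125 = (7/6)*125 = 875/6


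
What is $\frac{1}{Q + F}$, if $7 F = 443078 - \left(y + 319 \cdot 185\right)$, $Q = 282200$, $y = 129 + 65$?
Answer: $\frac{7}{2359269} \approx 2.967 \cdot 10^{-6}$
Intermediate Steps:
$y = 194$
$F = \frac{383869}{7}$ ($F = \frac{443078 - \left(194 + 319 \cdot 185\right)}{7} = \frac{443078 - \left(194 + 59015\right)}{7} = \frac{443078 - 59209}{7} = \frac{1}{7} \cdot 383869 = \frac{383869}{7} \approx 54838.0$)
$\frac{1}{Q + F} = \frac{1}{282200 + \frac{383869}{7}} = \frac{1}{\frac{2359269}{7}} = \frac{7}{2359269}$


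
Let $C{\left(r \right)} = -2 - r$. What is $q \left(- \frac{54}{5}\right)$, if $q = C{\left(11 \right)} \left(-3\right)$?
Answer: $- \frac{2106}{5} \approx -421.2$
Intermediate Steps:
$q = 39$ ($q = \left(-2 - 11\right) \left(-3\right) = \left(-13\right) \left(-3\right) = 39$)
$q \left(- \frac{54}{5}\right) = 39 \left(- \frac{54}{5}\right) = - \frac{2106}{5}$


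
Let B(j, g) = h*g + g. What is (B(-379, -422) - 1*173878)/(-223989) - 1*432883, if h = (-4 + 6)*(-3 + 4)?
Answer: -96960855143/223989 ≈ -4.3288e+5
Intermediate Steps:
h = 2 (h = 2*1 = 2)
B(j, g) = 3*g (B(j, g) = 2*g + g = 3*g)
(B(-379, -422) - 1*173878)/(-223989) - 1*432883 = (3*(-422) - 1*173878)/(-223989) - 1*432883 = (-1266 - 173878)*(-1/223989) - 432883 = -175144*(-1/223989) - 432883 = 175144/223989 - 432883 = -96960855143/223989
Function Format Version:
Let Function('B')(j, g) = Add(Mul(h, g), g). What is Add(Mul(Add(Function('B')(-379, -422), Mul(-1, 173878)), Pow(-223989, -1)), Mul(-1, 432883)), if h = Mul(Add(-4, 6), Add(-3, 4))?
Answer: Rational(-96960855143, 223989) ≈ -4.3288e+5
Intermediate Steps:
h = 2 (h = Mul(2, 1) = 2)
Function('B')(j, g) = Mul(3, g) (Function('B')(j, g) = Add(Mul(2, g), g) = Mul(3, g))
Add(Mul(Add(Function('B')(-379, -422), Mul(-1, 173878)), Pow(-223989, -1)), Mul(-1, 432883)) = Add(Mul(Add(Mul(3, -422), Mul(-1, 173878)), Pow(-223989, -1)), Mul(-1, 432883)) = Add(Mul(Add(-1266, -173878), Rational(-1, 223989)), -432883) = Add(Mul(-175144, Rational(-1, 223989)), -432883) = Add(Rational(175144, 223989), -432883) = Rational(-96960855143, 223989)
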